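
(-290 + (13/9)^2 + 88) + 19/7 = -111812/567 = -197.20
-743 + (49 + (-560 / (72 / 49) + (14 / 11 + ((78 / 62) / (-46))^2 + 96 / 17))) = -3655711454773 / 3422340108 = -1068.19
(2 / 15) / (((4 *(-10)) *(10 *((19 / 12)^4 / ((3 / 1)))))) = -2592 / 16290125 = -0.00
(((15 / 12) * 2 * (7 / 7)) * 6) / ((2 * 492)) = 5 / 328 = 0.02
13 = 13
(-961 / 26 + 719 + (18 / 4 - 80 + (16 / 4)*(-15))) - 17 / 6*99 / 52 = 56279 / 104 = 541.14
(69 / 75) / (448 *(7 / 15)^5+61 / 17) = 11876625 / 174323987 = 0.07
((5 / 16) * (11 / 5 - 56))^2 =72361 / 256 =282.66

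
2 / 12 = 1 / 6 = 0.17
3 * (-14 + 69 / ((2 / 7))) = 1365 / 2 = 682.50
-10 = -10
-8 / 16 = -1 / 2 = -0.50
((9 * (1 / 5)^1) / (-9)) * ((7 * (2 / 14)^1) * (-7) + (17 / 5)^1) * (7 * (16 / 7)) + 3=363 / 25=14.52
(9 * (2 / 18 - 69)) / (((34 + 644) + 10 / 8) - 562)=-2480 / 469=-5.29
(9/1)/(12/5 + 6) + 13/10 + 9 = 398/35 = 11.37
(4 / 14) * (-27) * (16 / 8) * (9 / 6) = -23.14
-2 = -2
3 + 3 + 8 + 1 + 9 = 24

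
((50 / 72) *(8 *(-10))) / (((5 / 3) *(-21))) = 100 / 63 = 1.59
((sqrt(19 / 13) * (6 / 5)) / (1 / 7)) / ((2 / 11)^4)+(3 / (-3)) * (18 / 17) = -18 / 17+307461 * sqrt(247) / 520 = 9291.50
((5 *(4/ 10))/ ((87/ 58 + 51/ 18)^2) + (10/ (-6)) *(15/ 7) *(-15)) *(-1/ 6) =-21167/ 2366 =-8.95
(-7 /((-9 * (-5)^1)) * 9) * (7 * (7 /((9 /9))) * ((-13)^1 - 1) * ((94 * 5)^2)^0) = 4802 /5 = 960.40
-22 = -22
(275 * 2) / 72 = 275 / 36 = 7.64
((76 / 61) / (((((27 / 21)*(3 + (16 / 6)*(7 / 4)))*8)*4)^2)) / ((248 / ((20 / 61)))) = 4655 / 281183288832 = 0.00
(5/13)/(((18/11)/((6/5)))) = 11/39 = 0.28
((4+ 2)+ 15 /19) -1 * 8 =-23 /19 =-1.21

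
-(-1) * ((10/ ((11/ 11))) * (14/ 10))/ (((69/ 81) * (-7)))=-54/ 23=-2.35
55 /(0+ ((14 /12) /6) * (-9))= -220 /7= -31.43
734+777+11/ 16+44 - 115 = 23051/ 16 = 1440.69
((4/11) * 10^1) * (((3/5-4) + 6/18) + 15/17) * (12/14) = -8912/1309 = -6.81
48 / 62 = 24 / 31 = 0.77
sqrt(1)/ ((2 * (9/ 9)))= 1/ 2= 0.50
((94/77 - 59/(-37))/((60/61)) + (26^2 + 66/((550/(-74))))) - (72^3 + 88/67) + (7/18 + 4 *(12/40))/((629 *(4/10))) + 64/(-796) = -108268123228241899/290590735050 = -372579.41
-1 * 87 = -87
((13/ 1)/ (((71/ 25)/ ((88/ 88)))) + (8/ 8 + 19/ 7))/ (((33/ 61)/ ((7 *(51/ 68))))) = 251381/ 3124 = 80.47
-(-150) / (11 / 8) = 1200 / 11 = 109.09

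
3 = 3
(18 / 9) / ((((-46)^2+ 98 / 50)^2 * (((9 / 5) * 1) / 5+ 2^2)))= 31250 / 305592029509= 0.00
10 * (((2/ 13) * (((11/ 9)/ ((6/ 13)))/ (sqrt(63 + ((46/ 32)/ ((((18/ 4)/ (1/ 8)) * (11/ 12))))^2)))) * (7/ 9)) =135520 * sqrt(17563921)/ 1422677601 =0.40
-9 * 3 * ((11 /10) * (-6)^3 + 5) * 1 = 31401 /5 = 6280.20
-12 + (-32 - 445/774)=-34501/774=-44.57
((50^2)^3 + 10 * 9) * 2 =31250000180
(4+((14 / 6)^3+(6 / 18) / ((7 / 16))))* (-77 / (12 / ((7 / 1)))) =-254177 / 324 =-784.50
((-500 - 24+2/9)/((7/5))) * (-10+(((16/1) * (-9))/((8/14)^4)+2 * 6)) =254284945/504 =504533.62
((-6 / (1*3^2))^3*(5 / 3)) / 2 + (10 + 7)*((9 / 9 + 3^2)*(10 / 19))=137320 / 1539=89.23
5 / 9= 0.56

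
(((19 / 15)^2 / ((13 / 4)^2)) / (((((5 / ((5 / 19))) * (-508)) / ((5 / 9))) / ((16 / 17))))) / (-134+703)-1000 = -84082697596216 / 84082697595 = -1000.00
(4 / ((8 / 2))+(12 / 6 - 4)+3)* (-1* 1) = -2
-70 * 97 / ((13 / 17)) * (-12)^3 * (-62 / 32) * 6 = -2318757840 / 13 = -178365987.69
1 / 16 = 0.06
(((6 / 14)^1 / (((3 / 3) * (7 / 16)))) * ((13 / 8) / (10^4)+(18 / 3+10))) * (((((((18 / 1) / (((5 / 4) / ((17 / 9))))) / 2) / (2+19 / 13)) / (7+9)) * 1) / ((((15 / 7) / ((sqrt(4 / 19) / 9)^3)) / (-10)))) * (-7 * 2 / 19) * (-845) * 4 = -63742940716 * sqrt(19) / 46876978125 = -5.93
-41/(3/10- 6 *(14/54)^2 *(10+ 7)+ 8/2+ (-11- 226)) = 99630/582121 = 0.17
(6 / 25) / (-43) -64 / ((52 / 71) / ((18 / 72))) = -305378 / 13975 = -21.85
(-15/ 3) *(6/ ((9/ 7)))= -23.33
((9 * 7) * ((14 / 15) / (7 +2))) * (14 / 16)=5.72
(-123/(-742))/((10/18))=1107/3710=0.30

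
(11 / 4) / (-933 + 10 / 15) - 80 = -895073 / 11188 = -80.00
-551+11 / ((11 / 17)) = -534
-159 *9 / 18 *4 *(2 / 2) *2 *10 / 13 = -6360 / 13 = -489.23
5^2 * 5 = 125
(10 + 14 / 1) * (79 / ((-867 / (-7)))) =4424 / 289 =15.31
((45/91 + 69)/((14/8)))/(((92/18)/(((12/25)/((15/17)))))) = 7740576/1831375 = 4.23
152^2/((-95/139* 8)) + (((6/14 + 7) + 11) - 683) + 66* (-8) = -189636/35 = -5418.17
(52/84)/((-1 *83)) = -13/1743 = -0.01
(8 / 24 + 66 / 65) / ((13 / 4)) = 1052 / 2535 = 0.41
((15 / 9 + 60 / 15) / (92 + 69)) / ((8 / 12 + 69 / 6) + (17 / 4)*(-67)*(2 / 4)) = -136 / 503125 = -0.00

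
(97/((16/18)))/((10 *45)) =97/400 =0.24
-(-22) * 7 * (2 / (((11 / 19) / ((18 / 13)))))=9576 / 13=736.62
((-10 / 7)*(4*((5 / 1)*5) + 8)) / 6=-180 / 7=-25.71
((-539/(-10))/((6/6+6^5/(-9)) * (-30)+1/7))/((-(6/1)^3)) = -3773/391458960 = -0.00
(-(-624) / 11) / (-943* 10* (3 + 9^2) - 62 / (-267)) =-83304 / 1163227879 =-0.00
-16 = -16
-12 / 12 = -1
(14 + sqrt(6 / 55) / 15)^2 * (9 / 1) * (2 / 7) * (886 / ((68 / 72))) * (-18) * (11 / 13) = -7223949.95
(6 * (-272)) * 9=-14688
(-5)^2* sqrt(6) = 25* sqrt(6) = 61.24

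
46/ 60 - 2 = -37/ 30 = -1.23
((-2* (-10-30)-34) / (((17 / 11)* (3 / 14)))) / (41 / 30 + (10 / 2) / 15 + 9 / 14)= 123970 / 2091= 59.29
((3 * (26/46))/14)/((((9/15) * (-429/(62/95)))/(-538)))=16678/100947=0.17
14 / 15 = 0.93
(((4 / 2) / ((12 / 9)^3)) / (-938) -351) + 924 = 17199141 / 30016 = 573.00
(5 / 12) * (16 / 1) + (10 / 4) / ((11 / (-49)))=-295 / 66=-4.47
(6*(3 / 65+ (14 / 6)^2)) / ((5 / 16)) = 102784 / 975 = 105.42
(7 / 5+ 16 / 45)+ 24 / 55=217 / 99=2.19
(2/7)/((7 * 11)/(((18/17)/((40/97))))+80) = 873/336070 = 0.00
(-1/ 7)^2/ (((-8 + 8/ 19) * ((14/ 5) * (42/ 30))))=-0.00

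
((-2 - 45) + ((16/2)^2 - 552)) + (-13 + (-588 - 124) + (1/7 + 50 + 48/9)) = -25295/21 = -1204.52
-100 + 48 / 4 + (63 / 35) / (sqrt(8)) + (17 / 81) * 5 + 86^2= 9 * sqrt(2) / 20 + 592033 / 81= 7309.69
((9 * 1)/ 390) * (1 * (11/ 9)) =11/ 390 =0.03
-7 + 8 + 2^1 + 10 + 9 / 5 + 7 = 109 / 5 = 21.80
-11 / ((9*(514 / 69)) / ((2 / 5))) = -253 / 3855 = -0.07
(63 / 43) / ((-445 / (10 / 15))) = -42 / 19135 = -0.00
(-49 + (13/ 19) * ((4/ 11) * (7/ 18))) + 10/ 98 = -4497958/ 92169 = -48.80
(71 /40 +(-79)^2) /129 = 83237 /1720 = 48.39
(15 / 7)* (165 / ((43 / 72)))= 178200 / 301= 592.03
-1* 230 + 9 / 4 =-911 / 4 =-227.75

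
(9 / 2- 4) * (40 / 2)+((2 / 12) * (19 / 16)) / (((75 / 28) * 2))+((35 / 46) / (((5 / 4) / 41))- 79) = -3643741 / 82800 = -44.01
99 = 99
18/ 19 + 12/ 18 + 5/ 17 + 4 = 5725/ 969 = 5.91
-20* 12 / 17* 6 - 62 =-2494 / 17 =-146.71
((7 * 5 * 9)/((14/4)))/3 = 30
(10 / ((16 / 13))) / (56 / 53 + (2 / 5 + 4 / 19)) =327275 / 67152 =4.87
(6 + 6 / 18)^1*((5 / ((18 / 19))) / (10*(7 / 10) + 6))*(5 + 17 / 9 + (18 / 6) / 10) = 233567 / 12636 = 18.48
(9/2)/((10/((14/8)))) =0.79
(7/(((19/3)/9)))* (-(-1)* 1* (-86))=-16254/19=-855.47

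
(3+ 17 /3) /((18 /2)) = 26 /27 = 0.96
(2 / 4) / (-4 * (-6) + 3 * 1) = 1 / 54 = 0.02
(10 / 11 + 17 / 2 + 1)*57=13053 / 22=593.32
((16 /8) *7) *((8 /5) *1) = 112 /5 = 22.40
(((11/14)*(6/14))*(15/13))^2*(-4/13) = -245025/5274997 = -0.05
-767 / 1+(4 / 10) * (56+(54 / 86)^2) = -6882369 / 9245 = -744.44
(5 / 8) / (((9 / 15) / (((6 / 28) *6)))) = 75 / 56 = 1.34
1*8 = 8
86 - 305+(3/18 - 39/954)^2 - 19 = -6016478/25281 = -237.98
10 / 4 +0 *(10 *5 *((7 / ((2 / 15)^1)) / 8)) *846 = 5 / 2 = 2.50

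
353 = 353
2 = 2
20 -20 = 0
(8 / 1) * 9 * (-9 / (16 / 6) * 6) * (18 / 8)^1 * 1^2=-6561 / 2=-3280.50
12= 12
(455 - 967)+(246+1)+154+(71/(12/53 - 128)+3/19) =-14333329/128668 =-111.40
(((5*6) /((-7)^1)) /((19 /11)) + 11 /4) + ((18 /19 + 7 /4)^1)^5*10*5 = 63361245317459 /8874338816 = 7139.83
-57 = -57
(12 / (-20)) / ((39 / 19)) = -19 / 65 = -0.29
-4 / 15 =-0.27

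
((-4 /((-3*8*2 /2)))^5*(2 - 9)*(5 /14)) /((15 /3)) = -1 /15552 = -0.00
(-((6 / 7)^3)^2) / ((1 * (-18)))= 2592 / 117649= 0.02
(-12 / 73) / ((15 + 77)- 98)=2 / 73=0.03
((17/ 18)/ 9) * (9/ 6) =17/ 108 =0.16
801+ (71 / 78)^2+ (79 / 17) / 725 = 60125836261 / 74985300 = 801.83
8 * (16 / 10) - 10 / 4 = 103 / 10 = 10.30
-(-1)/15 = 1/15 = 0.07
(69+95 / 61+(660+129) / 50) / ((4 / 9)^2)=21329649 / 48800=437.08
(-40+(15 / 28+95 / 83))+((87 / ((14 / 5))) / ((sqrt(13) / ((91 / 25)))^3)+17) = -49547 / 2324+55419*sqrt(13) / 6250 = 10.65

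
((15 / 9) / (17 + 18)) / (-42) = -1 / 882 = -0.00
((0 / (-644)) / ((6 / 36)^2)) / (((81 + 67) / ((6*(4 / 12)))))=0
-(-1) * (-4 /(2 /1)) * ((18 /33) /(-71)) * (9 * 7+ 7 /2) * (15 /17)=11970 /13277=0.90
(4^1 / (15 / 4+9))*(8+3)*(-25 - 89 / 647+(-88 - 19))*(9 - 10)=885104 / 1941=456.00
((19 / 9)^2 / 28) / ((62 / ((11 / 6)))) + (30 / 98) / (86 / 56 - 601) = 0.00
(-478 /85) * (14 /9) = -6692 /765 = -8.75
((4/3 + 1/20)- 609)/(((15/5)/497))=-18119129/180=-100661.83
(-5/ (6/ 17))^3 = -614125/ 216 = -2843.17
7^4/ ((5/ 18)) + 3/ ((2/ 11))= 86601/ 10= 8660.10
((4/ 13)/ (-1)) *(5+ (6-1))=-40/ 13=-3.08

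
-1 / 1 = -1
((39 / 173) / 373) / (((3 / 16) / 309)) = 64272 / 64529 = 1.00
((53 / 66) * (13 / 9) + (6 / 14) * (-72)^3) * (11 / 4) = -665123113 / 1512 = -439896.24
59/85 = 0.69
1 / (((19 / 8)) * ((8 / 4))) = 4 / 19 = 0.21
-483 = -483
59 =59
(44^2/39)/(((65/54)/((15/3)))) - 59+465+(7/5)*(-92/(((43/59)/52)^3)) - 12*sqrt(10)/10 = -3142917306730982/67183415 - 6*sqrt(10)/5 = -46781152.19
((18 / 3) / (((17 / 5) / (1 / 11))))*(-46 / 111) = -460 / 6919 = -0.07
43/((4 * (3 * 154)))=0.02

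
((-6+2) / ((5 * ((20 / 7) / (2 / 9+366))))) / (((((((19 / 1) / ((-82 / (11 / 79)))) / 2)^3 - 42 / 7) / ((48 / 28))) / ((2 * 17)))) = 974852544088784896 / 978646023166875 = 996.12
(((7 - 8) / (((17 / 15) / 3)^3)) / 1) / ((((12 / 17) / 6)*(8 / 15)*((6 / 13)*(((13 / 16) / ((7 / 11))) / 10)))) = -15946875 / 3179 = -5016.32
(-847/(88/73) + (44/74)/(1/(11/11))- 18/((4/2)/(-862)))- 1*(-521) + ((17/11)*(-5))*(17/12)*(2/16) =295993891/39072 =7575.60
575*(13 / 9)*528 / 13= 101200 / 3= 33733.33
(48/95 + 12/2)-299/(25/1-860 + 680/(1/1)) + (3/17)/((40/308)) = 9.79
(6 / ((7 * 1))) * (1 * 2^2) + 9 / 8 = 255 / 56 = 4.55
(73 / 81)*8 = 584 / 81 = 7.21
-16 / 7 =-2.29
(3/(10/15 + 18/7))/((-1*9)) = -7/68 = -0.10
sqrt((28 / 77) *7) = 2 *sqrt(77) / 11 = 1.60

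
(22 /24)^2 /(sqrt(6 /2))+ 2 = 121 * sqrt(3) /432+ 2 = 2.49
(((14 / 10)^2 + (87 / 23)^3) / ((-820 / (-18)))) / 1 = 76764411 / 62355875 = 1.23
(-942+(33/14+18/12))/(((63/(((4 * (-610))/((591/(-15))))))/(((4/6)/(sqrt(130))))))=-5341160 * sqrt(130)/1129401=-53.92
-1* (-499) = 499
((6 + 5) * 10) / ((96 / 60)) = 275 / 4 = 68.75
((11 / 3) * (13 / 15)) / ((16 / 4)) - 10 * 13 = -23257 / 180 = -129.21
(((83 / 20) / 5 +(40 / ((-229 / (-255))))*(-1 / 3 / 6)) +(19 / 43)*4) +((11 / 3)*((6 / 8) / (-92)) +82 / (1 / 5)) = 111453933701 / 271777200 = 410.09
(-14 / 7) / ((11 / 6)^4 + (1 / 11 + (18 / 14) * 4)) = -199584 / 1649645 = -0.12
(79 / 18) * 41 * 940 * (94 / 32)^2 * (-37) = -62212298945 / 1152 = -54003731.72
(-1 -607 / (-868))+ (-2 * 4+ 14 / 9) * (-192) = 3221233 / 2604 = 1237.03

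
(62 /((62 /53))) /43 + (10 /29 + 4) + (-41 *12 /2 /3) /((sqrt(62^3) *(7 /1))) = 6955 /1247 - 41 *sqrt(62) /13454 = 5.55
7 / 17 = 0.41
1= 1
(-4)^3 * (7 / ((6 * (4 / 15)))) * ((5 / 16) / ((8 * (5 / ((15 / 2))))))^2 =-7875 / 8192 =-0.96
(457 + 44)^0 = 1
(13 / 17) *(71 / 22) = 923 / 374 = 2.47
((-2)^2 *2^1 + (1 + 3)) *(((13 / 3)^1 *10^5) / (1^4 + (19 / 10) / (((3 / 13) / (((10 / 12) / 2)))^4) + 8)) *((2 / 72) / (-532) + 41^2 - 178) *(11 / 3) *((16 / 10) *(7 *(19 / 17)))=20485443088281600000 / 1667112871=12287976084.06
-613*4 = -2452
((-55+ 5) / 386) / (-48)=25 / 9264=0.00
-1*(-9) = 9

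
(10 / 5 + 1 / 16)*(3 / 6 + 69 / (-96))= -231 / 512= -0.45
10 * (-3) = -30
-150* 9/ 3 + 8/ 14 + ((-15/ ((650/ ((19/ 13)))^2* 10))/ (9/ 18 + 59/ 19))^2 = -301041721206900498609497/ 669832183232143750000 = -449.43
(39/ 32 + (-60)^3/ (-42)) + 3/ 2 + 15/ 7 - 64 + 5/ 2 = 162759/ 32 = 5086.22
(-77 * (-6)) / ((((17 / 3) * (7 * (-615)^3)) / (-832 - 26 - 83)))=20702 / 439371375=0.00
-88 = -88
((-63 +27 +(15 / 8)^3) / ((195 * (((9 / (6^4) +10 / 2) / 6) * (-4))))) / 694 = 19359 / 297365120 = 0.00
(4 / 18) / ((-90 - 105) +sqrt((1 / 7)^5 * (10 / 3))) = -436982 / 383451703 - 98 * sqrt(210) / 17255326635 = -0.00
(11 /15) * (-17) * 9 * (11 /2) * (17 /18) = -34969 /60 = -582.82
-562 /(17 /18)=-10116 /17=-595.06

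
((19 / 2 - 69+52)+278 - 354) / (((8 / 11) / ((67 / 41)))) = -123079 / 656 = -187.62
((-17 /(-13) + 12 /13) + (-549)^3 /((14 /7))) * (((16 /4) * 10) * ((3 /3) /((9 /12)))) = -172087910320 /39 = -4412510521.03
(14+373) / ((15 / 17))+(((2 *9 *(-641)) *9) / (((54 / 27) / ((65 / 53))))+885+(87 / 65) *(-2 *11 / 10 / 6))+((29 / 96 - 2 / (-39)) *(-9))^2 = -14295308861947 / 229299200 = -62343.47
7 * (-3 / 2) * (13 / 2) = -273 / 4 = -68.25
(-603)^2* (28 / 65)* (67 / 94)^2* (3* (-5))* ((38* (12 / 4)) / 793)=-3907584477594 / 22772581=-171591.64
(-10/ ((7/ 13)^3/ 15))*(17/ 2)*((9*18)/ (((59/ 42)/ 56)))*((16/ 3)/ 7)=-116170329600/ 2891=-40183441.58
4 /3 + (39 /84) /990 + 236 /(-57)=-1478153 /526680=-2.81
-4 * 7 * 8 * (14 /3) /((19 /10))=-31360 /57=-550.18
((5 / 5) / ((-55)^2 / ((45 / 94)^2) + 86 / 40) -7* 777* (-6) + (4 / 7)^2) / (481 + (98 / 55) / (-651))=24989648152368570 / 368322365232521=67.85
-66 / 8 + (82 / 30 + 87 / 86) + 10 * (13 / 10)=21917 / 2580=8.49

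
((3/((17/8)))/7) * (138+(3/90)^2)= 35486/1275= 27.83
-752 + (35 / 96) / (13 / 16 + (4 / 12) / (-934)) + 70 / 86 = -750.74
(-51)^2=2601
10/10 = 1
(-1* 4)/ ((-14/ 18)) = 36/ 7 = 5.14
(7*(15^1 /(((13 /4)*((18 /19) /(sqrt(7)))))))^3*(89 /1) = 1465692851000*sqrt(7) /59319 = 65372962.83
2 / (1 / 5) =10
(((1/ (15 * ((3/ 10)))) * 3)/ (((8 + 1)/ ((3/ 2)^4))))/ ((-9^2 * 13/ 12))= -1/ 234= -0.00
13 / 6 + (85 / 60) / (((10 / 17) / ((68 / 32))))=7.28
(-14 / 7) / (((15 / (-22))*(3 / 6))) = 88 / 15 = 5.87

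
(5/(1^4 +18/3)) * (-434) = -310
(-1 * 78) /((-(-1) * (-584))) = 0.13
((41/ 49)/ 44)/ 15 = 41/ 32340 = 0.00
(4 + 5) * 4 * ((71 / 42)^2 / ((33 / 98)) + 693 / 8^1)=225985 / 66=3424.02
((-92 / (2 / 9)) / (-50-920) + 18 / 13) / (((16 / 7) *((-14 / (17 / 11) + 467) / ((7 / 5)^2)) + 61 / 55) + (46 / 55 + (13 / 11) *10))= 732554361 / 221537608487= 0.00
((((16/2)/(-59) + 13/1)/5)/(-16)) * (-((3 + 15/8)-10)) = -31119/37760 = -0.82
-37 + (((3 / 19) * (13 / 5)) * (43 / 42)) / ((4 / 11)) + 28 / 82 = -7743851 / 218120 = -35.50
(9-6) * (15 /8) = 45 /8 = 5.62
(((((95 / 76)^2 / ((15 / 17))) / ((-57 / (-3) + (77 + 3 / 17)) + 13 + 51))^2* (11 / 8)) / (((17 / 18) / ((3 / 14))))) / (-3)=-0.00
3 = 3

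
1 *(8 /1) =8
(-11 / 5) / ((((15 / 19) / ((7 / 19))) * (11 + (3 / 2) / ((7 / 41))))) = -1078 / 20775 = -0.05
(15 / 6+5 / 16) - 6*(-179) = 17229 / 16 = 1076.81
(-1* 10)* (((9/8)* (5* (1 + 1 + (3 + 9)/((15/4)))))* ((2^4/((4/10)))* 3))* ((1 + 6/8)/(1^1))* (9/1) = -552825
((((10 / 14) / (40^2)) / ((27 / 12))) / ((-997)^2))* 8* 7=1 / 89460810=0.00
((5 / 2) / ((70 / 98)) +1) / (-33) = -3 / 22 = -0.14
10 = 10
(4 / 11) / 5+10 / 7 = 578 / 385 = 1.50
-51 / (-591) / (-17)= -1 / 197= -0.01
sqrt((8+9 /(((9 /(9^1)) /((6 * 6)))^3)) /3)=2 * sqrt(314934) /3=374.13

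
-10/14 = -5/7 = -0.71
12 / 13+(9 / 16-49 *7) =-71035 / 208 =-341.51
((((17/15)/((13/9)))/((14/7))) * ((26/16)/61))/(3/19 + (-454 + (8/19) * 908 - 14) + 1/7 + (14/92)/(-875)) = -1300075/10621666968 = -0.00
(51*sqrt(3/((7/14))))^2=15606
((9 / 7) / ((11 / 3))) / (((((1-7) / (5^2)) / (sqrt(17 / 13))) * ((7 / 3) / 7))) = -675 * sqrt(221) / 2002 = -5.01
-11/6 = -1.83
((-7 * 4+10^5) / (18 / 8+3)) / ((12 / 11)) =122188 / 7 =17455.43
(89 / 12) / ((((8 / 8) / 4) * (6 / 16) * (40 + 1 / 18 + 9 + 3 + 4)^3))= 461376 / 1027243729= 0.00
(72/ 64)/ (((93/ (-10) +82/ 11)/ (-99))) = 49005/ 812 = 60.35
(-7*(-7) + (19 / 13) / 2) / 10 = 1293 / 260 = 4.97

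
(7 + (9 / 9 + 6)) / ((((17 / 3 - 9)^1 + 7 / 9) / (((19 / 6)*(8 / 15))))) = -1064 / 115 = -9.25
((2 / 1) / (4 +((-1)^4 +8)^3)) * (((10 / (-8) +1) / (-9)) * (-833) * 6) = -833 / 2199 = -0.38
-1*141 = -141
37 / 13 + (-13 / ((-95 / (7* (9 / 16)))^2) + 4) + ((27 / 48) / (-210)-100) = -93.18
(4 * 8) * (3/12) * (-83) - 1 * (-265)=-399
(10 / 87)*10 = 100 / 87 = 1.15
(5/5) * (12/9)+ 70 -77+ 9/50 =-823/150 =-5.49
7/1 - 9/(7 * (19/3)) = 904/133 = 6.80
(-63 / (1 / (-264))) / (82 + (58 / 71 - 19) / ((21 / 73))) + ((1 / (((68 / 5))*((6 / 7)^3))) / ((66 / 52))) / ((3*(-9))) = 162267229081643 / 183342438576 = 885.05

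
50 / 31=1.61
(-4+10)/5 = 6/5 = 1.20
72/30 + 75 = 77.40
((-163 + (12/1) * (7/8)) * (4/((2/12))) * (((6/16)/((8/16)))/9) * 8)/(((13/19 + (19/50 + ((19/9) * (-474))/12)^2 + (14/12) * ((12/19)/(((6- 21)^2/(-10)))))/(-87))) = 30.80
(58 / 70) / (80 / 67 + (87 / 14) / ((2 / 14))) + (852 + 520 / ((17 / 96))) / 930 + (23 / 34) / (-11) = 9795631393 / 2430276310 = 4.03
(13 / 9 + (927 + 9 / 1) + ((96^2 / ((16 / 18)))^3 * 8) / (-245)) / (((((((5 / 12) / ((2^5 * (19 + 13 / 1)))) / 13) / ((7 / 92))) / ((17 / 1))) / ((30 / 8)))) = -4539935573698513664 / 805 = -5639671520122377.22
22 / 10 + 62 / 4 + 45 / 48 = 1491 / 80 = 18.64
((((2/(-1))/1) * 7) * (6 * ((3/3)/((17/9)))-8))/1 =1148/17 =67.53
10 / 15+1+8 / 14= 47 / 21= 2.24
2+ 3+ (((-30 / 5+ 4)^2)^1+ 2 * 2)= 13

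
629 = 629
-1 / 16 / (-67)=1 / 1072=0.00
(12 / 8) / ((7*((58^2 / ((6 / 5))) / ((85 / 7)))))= 153 / 164836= 0.00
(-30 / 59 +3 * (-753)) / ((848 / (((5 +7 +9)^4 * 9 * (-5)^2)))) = -5833452732975 / 50032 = -116594434.22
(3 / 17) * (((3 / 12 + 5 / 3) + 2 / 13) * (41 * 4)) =779 / 13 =59.92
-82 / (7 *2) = -41 / 7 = -5.86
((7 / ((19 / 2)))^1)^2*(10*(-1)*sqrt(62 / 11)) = -1960*sqrt(682) / 3971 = -12.89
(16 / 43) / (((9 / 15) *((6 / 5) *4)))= 50 / 387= 0.13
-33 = -33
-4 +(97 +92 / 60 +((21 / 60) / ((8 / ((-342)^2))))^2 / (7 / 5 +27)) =125703190691 / 136320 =922118.48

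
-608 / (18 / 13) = -3952 / 9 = -439.11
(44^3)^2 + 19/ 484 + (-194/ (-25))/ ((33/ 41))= 263404193324201/ 36300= 7256313865.68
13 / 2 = 6.50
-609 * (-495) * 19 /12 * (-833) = -1590376095 /4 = -397594023.75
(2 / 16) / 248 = 1 / 1984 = 0.00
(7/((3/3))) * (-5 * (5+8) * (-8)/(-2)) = -1820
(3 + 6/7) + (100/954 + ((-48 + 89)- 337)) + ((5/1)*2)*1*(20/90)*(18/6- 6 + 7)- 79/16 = -288.09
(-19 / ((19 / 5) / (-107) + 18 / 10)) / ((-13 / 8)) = 10165 / 1534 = 6.63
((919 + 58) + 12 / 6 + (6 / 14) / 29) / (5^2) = 39748 / 1015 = 39.16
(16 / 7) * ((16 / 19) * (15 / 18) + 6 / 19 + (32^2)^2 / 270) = 159425312 / 17955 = 8879.16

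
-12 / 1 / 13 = -12 / 13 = -0.92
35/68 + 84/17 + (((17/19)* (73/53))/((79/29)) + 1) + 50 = 307851219/5409604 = 56.91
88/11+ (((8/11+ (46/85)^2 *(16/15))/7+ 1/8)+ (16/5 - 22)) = -702736997/66759000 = -10.53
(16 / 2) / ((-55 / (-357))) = 51.93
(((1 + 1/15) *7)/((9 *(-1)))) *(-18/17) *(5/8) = 28/51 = 0.55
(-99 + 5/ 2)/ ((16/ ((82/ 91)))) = -7913/ 1456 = -5.43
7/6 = 1.17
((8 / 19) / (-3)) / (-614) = 4 / 17499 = 0.00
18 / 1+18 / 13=19.38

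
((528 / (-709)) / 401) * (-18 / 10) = 4752 / 1421545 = 0.00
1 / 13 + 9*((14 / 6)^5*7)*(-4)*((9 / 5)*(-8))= 48941999 / 195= 250984.61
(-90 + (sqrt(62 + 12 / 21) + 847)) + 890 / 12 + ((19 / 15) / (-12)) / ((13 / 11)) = sqrt(3066) / 7 + 1944721 / 2340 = 838.99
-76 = -76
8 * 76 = 608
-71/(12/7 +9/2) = -994/87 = -11.43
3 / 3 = 1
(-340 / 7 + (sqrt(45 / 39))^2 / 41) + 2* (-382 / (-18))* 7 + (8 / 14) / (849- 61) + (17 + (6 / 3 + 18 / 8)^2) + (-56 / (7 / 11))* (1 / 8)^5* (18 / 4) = 15369480795419 / 54190596096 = 283.62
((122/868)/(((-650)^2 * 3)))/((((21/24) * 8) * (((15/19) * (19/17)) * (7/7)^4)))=1037/57759975000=0.00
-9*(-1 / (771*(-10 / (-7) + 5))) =7 / 3855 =0.00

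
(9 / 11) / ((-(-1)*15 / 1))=3 / 55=0.05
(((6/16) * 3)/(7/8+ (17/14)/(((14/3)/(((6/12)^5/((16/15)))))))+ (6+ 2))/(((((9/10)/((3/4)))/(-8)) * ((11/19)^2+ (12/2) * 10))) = -5931085600/5787625539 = -1.02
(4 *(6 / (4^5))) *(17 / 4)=51 / 512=0.10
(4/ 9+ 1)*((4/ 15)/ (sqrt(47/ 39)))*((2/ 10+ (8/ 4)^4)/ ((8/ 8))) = 156*sqrt(1833)/ 1175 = 5.68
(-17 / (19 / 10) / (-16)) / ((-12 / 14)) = -595 / 912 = -0.65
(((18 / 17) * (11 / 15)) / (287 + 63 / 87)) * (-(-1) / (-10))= -957 / 3546200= -0.00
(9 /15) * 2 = 1.20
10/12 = 5/6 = 0.83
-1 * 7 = -7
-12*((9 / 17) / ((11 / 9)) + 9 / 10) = -16.00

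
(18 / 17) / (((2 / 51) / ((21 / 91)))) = 81 / 13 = 6.23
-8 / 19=-0.42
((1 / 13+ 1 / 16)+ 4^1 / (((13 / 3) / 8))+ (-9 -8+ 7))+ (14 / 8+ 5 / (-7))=-2097 / 1456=-1.44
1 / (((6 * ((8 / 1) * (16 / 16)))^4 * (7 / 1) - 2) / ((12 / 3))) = 2 / 18579455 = 0.00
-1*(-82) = 82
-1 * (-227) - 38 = 189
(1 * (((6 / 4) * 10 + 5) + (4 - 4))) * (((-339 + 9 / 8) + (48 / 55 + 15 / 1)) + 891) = 250359 / 22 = 11379.95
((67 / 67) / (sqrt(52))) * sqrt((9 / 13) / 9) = 1 / 26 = 0.04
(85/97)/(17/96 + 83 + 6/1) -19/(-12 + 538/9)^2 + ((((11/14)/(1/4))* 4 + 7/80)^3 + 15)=78720866292668642271/38521144635904000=2043.58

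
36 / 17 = 2.12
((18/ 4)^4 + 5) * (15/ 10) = 19923/ 32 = 622.59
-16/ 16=-1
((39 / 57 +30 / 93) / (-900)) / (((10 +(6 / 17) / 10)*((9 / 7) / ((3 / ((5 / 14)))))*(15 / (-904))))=223273988 / 5086972125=0.04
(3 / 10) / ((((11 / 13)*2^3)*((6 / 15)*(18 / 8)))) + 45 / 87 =4337 / 7656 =0.57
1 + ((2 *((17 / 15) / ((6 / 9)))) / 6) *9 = 61 / 10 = 6.10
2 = 2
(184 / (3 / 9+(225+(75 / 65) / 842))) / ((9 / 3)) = 2014064 / 7399541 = 0.27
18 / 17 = 1.06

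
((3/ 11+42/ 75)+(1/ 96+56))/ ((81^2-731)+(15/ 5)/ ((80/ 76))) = 0.01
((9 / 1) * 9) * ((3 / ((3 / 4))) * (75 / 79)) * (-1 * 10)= -243000 / 79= -3075.95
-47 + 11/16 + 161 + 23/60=27617/240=115.07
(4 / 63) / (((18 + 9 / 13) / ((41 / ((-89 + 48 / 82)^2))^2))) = 247005420532 / 2643497272705078125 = 0.00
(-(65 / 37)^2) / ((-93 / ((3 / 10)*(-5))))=-0.05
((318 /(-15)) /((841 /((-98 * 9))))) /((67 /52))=4861584 /281735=17.26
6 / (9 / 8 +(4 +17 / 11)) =528 / 587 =0.90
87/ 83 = 1.05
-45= -45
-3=-3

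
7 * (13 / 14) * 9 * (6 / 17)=351 / 17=20.65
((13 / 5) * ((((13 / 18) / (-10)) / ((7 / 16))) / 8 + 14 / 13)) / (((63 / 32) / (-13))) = -1799408 / 99225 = -18.13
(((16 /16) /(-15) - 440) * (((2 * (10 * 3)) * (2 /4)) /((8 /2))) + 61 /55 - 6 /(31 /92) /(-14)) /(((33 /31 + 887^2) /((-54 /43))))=2125604727 /403774330960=0.01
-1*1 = -1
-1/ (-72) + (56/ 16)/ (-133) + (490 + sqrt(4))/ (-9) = -74801/ 1368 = -54.68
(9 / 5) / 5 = 9 / 25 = 0.36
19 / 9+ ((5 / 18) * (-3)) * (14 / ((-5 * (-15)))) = 88 / 45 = 1.96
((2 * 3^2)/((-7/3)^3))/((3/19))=-3078/343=-8.97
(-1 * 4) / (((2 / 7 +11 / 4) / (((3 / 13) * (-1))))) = 336 / 1105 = 0.30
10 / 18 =5 / 9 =0.56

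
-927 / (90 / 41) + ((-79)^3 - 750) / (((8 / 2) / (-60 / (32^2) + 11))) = -6917677121 / 5120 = -1351108.81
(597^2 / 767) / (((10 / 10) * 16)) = 356409 / 12272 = 29.04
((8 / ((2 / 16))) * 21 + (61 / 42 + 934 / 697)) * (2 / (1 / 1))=39426001 / 14637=2693.58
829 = 829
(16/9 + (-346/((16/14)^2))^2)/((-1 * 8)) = -646752145/73728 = -8772.14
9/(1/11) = 99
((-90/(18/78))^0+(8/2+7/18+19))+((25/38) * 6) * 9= 20491/342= 59.92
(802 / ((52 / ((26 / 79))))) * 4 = 1604 / 79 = 20.30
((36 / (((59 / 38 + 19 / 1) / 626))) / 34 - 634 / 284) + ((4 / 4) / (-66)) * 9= 396734 / 13277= 29.88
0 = 0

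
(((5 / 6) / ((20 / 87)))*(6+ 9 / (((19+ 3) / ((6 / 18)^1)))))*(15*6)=176175 / 88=2001.99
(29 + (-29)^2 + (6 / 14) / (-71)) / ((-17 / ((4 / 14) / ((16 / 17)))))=-15.54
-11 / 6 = -1.83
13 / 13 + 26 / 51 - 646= -644.49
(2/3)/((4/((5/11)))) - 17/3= -123/22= -5.59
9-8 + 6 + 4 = 11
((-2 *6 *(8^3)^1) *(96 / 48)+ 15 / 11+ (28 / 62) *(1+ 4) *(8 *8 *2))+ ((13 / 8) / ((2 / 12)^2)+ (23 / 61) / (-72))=-17880869767 / 1497672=-11939.11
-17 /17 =-1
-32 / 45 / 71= -32 / 3195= -0.01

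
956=956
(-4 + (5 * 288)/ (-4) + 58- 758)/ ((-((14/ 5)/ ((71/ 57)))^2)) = 210.57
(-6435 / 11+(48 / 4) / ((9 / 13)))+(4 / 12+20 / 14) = -11884 / 21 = -565.90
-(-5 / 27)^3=125 / 19683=0.01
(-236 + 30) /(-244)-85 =-10267 /122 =-84.16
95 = 95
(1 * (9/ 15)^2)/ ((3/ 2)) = 6/ 25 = 0.24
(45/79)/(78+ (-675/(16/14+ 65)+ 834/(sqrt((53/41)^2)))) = 368085/460713227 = 0.00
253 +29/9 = 2306/9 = 256.22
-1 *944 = -944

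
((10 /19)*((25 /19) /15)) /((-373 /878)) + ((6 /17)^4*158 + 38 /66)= 1083245061779 /371129656029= 2.92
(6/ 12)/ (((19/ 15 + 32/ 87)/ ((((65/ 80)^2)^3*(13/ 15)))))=1819706993/ 23857201152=0.08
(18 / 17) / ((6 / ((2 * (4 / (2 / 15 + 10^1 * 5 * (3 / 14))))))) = 0.13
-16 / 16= -1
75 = 75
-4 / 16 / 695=-1 / 2780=-0.00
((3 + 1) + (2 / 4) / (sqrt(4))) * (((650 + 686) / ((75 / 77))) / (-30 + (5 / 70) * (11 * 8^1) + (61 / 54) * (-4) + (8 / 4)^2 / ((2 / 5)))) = -319.72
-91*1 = -91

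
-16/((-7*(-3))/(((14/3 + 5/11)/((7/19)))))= -51376/4851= -10.59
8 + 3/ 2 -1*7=5/ 2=2.50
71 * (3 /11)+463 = 5306 /11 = 482.36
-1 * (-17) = 17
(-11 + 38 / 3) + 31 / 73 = 458 / 219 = 2.09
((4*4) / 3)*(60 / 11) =320 / 11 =29.09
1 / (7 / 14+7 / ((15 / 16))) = 30 / 239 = 0.13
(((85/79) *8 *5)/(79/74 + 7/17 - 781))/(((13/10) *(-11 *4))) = 10693000/11078256189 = 0.00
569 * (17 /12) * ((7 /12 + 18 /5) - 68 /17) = 106403 /720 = 147.78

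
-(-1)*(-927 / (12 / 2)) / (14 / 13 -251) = 1339 / 2166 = 0.62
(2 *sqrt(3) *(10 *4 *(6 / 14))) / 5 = 48 *sqrt(3) / 7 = 11.88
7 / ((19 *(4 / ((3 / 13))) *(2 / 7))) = 147 / 1976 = 0.07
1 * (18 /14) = 9 /7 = 1.29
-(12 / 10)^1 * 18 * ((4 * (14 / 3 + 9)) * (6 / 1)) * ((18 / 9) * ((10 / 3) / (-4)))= 11808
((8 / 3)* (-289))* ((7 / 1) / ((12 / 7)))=-28322 / 9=-3146.89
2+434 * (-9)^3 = -316384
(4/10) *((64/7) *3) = 384/35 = 10.97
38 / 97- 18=-1708 / 97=-17.61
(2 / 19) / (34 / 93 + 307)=186 / 543115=0.00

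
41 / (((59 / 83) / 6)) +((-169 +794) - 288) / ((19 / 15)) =686187 / 1121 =612.12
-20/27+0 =-20/27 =-0.74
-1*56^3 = -175616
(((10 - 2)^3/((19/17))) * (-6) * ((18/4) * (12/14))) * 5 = -7050240/133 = -53009.32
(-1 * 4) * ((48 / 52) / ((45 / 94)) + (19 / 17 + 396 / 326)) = -9208724 / 540345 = -17.04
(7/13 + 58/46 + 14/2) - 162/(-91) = 22143/2093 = 10.58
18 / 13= 1.38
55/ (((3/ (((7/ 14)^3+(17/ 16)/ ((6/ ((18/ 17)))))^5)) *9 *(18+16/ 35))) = 6015625/ 18289262592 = 0.00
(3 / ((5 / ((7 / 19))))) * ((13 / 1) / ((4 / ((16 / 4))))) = 273 / 95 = 2.87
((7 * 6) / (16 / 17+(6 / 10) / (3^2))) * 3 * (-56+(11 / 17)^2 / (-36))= -61188225 / 8738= -7002.54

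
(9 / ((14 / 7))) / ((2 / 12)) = 27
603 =603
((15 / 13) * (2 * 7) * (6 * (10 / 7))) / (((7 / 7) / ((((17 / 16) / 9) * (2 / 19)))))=425 / 247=1.72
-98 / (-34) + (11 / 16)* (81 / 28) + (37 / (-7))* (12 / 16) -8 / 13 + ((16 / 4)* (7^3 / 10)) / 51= 4428209 / 1485120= 2.98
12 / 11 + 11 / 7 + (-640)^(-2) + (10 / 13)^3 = 216017065169 / 69291622400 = 3.12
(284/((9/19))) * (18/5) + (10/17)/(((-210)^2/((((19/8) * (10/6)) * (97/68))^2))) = 430982700005377/199676897280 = 2158.40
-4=-4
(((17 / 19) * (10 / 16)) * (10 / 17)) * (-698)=-8725 / 38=-229.61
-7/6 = -1.17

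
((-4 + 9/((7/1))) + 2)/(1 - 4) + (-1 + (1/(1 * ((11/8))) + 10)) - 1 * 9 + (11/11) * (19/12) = 785/308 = 2.55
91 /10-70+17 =-439 /10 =-43.90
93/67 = 1.39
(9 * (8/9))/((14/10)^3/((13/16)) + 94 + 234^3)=6500/10410563619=0.00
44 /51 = 0.86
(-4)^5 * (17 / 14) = -1243.43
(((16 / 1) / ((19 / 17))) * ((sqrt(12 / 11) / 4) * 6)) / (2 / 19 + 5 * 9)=0.50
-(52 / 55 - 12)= 608 / 55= 11.05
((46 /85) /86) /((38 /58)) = 667 /69445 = 0.01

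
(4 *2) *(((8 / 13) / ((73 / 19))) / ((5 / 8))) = 9728 / 4745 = 2.05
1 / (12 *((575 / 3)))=1 / 2300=0.00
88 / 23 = 3.83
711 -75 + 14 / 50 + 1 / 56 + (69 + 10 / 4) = 990917 / 1400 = 707.80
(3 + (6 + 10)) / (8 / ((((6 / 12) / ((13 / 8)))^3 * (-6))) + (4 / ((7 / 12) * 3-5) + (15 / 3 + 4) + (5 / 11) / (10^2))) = -652080 / 1304059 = -0.50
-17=-17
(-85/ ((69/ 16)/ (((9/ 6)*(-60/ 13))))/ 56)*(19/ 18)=16150/ 6279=2.57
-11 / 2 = -5.50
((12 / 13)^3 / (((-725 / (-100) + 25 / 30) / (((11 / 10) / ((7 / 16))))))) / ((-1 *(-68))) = 456192 / 126799855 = 0.00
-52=-52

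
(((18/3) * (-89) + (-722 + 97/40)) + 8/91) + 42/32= -9115831/7280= -1252.17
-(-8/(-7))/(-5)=8/35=0.23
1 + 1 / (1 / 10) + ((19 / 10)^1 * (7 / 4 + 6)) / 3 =1909 / 120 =15.91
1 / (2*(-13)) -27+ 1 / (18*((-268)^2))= -454430435 / 16806816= -27.04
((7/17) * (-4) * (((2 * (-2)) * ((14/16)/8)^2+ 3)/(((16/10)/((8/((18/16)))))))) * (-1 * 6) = 105805/816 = 129.66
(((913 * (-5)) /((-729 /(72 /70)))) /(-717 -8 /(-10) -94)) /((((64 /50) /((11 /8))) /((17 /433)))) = -21341375 /63652163904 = -0.00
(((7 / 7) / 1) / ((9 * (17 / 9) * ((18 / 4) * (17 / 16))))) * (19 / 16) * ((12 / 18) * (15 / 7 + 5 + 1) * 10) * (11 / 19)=0.46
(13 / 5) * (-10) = -26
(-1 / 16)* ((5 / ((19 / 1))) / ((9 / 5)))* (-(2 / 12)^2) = 25 / 98496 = 0.00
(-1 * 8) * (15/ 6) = -20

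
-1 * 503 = -503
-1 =-1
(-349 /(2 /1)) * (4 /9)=-698 /9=-77.56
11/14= 0.79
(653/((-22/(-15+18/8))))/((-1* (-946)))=33303/83248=0.40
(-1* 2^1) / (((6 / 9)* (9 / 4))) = -4 / 3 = -1.33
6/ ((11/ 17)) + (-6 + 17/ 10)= 4.97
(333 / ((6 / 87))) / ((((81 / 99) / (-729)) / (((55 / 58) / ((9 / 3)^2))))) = -1813185 / 4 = -453296.25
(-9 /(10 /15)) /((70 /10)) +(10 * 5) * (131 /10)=9143 /14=653.07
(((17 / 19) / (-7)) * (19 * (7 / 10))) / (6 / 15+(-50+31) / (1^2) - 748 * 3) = 17 / 22626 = 0.00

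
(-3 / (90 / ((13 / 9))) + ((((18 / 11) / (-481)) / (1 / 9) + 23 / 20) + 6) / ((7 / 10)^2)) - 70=-3886311917 / 69999930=-55.52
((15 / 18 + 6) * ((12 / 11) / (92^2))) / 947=41 / 44084744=0.00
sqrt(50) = 5 * sqrt(2) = 7.07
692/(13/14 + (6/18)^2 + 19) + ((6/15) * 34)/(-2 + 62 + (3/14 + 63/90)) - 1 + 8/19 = 34.18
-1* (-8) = 8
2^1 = 2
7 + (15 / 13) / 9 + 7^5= 655751 / 39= 16814.13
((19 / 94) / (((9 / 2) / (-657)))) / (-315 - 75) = 1387 / 18330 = 0.08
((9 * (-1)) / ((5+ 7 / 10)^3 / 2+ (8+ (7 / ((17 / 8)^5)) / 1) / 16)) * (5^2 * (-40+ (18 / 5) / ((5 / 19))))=800799348000 / 12590290781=63.60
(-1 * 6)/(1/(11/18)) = -11/3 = -3.67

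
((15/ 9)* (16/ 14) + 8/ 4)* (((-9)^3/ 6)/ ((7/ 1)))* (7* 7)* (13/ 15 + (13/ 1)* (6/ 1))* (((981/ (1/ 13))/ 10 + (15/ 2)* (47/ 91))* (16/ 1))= -134014518144/ 25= -5360580725.76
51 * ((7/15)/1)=119/5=23.80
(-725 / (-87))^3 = 15625 / 27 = 578.70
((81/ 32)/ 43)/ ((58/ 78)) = 0.08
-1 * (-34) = 34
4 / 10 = 2 / 5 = 0.40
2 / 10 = 1 / 5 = 0.20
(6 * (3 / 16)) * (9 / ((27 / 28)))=21 / 2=10.50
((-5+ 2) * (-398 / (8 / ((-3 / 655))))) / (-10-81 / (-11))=19701 / 75980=0.26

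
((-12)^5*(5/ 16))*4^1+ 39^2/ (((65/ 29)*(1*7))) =-10883007/ 35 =-310943.06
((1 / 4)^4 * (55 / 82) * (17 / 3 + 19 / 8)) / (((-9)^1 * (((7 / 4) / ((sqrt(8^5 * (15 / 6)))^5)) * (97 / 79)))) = -703456083968000 * sqrt(5) / 751653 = -2092688545.03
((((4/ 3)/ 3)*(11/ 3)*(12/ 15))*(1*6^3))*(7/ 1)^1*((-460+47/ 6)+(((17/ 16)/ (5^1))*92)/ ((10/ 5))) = -872042.45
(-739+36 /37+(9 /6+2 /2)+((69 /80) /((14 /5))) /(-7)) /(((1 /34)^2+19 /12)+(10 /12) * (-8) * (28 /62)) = 382324330551 /741473488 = 515.63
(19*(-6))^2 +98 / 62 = 12997.58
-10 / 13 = -0.77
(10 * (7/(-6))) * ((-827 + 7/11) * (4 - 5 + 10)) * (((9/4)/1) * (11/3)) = 1431675/2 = 715837.50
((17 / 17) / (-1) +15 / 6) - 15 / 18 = 2 / 3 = 0.67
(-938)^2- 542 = 879302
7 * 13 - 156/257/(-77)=1800955/19789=91.01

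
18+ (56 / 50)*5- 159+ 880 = 3723 / 5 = 744.60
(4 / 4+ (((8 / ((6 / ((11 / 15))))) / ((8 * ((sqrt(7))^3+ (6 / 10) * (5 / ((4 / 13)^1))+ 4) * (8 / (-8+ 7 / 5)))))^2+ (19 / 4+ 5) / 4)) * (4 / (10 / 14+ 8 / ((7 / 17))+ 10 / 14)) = 1642294104682 / 2491002770625-7891499 * sqrt(7) / 498200554125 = 0.66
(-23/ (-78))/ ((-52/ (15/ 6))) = -0.01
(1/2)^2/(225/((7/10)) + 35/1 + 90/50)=35/50152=0.00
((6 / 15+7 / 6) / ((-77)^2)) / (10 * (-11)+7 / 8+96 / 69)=-0.00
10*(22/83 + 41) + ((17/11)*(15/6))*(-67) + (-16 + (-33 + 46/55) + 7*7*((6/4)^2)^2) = 25833213/73040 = 353.69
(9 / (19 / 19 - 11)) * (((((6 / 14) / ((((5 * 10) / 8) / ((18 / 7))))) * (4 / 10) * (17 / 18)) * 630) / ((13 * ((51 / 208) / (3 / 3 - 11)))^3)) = 2359296 / 2023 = 1166.24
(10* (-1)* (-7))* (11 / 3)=770 / 3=256.67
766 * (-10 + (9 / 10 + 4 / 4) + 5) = -11873 / 5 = -2374.60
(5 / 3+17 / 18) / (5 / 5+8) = 47 / 162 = 0.29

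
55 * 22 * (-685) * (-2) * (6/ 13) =9946200/ 13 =765092.31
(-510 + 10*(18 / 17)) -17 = -8779 / 17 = -516.41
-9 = -9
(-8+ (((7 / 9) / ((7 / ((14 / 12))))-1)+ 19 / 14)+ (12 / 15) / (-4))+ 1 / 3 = -6974 / 945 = -7.38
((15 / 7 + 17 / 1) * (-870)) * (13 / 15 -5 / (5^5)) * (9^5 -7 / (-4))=-744404619838 / 875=-850748136.96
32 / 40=4 / 5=0.80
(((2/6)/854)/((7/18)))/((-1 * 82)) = -3/245098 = -0.00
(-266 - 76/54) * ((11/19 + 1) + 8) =-69160/27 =-2561.48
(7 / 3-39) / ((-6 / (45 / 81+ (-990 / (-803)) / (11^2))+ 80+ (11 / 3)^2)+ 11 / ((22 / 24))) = -14841750 / 38388437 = -0.39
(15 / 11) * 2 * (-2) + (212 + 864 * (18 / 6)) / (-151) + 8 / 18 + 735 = 10635023 / 14949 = 711.42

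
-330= -330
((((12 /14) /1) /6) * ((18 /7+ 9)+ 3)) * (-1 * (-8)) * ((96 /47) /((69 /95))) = 46.83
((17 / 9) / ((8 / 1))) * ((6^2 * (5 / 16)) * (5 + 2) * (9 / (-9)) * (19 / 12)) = -11305 / 384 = -29.44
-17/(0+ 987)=-17/987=-0.02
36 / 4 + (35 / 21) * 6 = 19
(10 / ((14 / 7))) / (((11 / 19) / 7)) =665 / 11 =60.45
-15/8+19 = 137/8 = 17.12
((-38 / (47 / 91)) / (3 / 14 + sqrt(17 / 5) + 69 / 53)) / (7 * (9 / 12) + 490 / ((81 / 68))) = 668033730000 / 2747417948363 - 88121071584 * sqrt(85) / 2747417948363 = -0.05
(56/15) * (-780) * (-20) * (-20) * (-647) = 753625600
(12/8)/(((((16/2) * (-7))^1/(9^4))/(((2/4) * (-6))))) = 59049/112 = 527.22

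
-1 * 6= -6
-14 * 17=-238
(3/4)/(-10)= -3/40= -0.08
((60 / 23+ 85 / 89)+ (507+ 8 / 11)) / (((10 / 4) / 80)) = 16361.31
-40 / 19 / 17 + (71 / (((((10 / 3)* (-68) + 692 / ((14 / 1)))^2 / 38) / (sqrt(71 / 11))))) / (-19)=-40 / 323 - 31311* sqrt(781) / 76193062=-0.14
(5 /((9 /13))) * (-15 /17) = -325 /51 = -6.37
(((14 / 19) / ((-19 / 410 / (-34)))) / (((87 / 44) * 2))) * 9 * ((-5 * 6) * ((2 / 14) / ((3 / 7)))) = -128805600 / 10469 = -12303.52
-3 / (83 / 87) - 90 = -7731 / 83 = -93.14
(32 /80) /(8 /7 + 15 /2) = 28 /605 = 0.05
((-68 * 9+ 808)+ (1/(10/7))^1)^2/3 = 3869089/300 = 12896.96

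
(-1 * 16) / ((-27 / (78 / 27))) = 416 / 243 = 1.71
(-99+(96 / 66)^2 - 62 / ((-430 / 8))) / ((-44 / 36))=22413933 / 286165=78.33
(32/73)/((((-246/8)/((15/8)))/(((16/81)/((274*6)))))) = -320/99639963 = -0.00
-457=-457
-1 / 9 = -0.11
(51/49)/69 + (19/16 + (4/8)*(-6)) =-32411/18032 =-1.80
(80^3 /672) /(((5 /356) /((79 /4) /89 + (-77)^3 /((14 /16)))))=-594379625600 /21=-28303791695.24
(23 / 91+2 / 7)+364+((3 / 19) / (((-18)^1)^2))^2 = 19954526269 / 54739152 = 364.54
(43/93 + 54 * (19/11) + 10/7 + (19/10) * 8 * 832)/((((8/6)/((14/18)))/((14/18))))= 5780.89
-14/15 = -0.93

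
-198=-198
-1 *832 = -832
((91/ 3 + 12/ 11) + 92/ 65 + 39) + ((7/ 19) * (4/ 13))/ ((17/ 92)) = 50198048/ 692835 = 72.45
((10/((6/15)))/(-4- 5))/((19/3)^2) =-25/361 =-0.07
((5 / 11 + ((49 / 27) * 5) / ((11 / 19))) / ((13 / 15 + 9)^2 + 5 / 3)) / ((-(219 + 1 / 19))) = -1137625 / 1529965767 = -0.00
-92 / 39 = -2.36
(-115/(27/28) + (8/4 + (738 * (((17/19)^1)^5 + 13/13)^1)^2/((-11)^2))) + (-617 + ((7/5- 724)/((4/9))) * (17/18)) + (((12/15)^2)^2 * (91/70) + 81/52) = 57779470351482427901911427/6509812875876656775000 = 8875.75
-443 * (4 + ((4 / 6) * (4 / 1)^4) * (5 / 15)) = -242764 / 9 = -26973.78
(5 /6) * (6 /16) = 5 /16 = 0.31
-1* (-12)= 12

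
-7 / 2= -3.50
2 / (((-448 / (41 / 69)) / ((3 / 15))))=-41 / 77280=-0.00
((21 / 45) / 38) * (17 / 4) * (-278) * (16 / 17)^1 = -3892 / 285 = -13.66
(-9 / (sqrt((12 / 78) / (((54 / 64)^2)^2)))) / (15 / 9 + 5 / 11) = -216513 * sqrt(26) / 143360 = -7.70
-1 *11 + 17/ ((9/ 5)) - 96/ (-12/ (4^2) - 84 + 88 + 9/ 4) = -1882/ 99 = -19.01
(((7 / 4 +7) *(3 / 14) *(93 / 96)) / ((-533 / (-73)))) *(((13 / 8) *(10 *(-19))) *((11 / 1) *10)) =-177362625 / 20992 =-8449.06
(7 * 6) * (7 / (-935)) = -294 / 935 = -0.31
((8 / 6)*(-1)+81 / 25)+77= 5918 / 75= 78.91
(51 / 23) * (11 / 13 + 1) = 1224 / 299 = 4.09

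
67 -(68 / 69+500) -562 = -68723 / 69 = -995.99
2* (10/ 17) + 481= 8197/ 17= 482.18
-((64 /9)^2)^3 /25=-68719476736 /13286025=-5172.31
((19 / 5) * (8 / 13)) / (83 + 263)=76 / 11245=0.01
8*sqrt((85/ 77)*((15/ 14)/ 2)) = 20*sqrt(561)/ 77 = 6.15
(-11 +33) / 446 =11 / 223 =0.05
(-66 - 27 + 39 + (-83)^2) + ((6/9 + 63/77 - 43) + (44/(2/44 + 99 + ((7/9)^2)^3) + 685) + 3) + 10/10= 286594209289378/38299741161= 7482.93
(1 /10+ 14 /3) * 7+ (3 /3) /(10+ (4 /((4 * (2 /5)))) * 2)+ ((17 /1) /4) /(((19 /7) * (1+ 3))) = 154241 /4560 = 33.82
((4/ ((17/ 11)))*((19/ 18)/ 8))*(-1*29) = -6061/ 612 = -9.90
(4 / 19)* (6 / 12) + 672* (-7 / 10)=-44678 / 95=-470.29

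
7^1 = 7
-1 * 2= -2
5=5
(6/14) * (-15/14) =-45/98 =-0.46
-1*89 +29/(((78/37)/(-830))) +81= -445607/39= -11425.82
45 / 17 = 2.65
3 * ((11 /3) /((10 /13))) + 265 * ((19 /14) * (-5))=-62437 /35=-1783.91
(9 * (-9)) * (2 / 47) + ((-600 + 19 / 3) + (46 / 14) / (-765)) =-150285586 / 251685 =-597.12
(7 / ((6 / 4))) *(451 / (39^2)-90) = -1910146 / 4563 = -418.62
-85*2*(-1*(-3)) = -510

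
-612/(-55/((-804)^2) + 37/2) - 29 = -742407181/11958641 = -62.08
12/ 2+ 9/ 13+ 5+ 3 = 191/ 13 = 14.69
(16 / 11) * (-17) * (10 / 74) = -1360 / 407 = -3.34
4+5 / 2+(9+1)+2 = 37 / 2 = 18.50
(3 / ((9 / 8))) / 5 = 8 / 15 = 0.53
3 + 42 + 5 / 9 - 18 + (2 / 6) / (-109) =27029 / 981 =27.55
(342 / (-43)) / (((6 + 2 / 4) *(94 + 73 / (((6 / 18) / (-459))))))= 684 / 56138693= 0.00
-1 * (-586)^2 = -343396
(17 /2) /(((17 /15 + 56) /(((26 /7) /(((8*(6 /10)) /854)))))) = 337025 /3428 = 98.32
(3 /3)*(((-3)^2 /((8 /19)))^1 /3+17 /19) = 1219 /152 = 8.02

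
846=846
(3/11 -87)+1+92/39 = -35765/429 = -83.37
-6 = -6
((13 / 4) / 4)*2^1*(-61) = -793 / 8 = -99.12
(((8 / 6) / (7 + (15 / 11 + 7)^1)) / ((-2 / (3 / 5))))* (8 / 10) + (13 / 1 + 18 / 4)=147699 / 8450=17.48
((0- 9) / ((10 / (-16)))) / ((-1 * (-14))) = 36 / 35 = 1.03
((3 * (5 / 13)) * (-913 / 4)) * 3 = -41085 / 52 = -790.10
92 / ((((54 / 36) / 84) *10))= 2576 / 5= 515.20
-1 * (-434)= 434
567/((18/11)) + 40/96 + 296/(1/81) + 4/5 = 24323.72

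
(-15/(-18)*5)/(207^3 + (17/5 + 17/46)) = 2875/6120125271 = 0.00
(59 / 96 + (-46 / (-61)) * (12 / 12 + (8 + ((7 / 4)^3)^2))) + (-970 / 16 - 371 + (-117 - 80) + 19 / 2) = -3625351 / 6144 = -590.06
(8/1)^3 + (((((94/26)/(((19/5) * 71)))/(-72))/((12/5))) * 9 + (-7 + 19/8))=854191021/1683552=507.37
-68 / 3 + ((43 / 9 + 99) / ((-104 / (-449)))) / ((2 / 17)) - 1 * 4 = 3539651 / 936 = 3781.68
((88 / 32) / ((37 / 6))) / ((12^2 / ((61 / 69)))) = 671 / 245088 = 0.00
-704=-704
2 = 2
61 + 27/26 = 1613/26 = 62.04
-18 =-18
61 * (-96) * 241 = -1411296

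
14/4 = 7/2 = 3.50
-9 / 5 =-1.80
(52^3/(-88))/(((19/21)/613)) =-226255848/209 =-1082563.87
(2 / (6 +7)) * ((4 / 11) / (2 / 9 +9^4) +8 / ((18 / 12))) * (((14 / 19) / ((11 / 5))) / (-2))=-55962760 / 407274747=-0.14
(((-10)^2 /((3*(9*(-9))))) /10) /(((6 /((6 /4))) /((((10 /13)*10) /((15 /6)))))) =-100 /3159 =-0.03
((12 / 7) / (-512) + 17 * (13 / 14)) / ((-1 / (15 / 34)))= -212115 / 30464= -6.96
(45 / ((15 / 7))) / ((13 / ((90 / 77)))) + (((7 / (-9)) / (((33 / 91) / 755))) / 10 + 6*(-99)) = -5822719 / 7722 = -754.04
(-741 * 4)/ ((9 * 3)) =-988/ 9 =-109.78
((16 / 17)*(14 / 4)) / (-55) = -56 / 935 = -0.06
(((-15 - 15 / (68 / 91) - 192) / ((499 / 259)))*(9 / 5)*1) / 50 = -35992971 / 8483000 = -4.24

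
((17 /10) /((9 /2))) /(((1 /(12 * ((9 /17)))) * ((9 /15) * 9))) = 4 /9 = 0.44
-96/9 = -32/3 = -10.67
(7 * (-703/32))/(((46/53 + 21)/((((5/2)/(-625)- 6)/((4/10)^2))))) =20604227/78080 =263.89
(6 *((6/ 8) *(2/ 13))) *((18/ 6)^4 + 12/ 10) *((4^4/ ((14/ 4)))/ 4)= 473472/ 455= 1040.60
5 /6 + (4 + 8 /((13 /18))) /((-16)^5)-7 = -63045779 /10223616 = -6.17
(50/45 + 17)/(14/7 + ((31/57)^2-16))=-58843/44525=-1.32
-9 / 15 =-3 / 5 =-0.60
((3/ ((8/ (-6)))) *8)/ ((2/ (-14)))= 126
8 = 8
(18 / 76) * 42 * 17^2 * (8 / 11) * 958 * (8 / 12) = 279076896 / 209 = 1335296.15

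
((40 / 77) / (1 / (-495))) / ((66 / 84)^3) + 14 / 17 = -11976566 / 22627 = -529.30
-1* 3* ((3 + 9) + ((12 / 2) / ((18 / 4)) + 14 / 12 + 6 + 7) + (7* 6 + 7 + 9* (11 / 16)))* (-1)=3969 / 16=248.06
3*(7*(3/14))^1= 9/2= 4.50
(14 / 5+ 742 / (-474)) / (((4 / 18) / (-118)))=-258951 / 395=-655.57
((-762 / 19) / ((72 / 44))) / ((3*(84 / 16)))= -5588 / 3591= -1.56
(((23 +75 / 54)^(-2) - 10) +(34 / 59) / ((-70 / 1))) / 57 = -1327431949 / 7561408435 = -0.18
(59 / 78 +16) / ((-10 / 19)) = -24833 / 780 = -31.84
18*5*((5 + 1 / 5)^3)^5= 30190668161143066656768 / 6103515625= 4946439071521.68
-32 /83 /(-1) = 32 /83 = 0.39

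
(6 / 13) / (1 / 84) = 504 / 13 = 38.77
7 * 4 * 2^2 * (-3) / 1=-336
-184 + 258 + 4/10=372/5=74.40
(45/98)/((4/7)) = 45/56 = 0.80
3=3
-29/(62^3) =-29/238328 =-0.00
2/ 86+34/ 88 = 775/ 1892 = 0.41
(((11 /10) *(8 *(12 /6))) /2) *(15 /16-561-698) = -221419 /20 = -11070.95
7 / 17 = 0.41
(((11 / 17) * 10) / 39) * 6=220 / 221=1.00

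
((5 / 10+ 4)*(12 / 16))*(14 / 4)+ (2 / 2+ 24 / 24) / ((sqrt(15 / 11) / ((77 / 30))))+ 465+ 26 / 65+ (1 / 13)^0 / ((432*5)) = 77*sqrt(165) / 225+ 51539 / 108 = 481.61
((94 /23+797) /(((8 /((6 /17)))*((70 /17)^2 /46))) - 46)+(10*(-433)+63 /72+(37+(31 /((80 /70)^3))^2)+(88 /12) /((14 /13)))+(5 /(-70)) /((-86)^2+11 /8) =-8675232838664191 /2280472707072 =-3804.14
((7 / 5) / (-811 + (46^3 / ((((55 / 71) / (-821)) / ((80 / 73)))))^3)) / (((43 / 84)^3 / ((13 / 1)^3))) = -40339148737183296 / 2541993641872532457419480842904315515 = -0.00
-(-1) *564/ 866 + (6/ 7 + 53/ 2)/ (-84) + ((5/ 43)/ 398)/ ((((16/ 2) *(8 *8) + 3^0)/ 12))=80867067317/ 248365692792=0.33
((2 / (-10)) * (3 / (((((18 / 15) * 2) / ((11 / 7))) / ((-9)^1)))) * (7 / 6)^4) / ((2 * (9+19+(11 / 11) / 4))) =3773 / 32544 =0.12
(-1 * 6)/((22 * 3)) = -1/11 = -0.09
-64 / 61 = -1.05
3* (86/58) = 129/29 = 4.45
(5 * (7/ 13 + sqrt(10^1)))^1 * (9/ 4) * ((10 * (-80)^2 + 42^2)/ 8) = 5178915/ 104 + 739845 * sqrt(10)/ 8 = 342246.67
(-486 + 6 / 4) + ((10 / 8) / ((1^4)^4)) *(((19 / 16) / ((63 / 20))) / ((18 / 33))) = -2925031 / 6048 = -483.64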